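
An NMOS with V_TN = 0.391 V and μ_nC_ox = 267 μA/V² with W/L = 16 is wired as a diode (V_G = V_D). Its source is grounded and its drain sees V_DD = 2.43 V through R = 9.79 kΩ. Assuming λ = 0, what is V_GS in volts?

V_GS = 0.680 V

With gate tied to drain, V_GS = V_DS ≥ V_GS − V_TN, so the device is in saturation.
k_n = μ_nC_ox · (W/L) = 4.272 mA/V².
KCL at the drain: ½ k_n (V_GS − V_TN)² = (V_DD − V_GS)/R.
Let x = V_GS − 0.391. Then 20.9 x² + x − 2.039 = 0, giving x = 0.289 V (positive root), so V_GS = 0.68 V.
I_D = (V_DD − V_GS)/R = (2.43 − 0.68) / 9.79 = 0.179 mA.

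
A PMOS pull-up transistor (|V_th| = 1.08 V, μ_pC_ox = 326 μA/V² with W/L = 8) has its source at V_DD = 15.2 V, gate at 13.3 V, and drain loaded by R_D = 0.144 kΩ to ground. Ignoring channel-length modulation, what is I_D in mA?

I_D = 0.877 mA

V_SG = V_DD − V_G = 15.2 − 13.3 = 1.9 V, so V_ov = 1.9 − 1.08 = 0.82 V.
k_p = μ_pC_ox · (W/L) = 2.608 mA/V².
Assume saturation: I_D = ½ k_p V_ov² = 0.5 × 2.608 × 0.82² = 0.877 mA, giving V_SD = V_DD − I_D R_D = 15.2 − 0.877 × 0.144 = 15.1 V.
V_SD = 15.1 V ≥ V_ov = 0.82 V, confirming saturation.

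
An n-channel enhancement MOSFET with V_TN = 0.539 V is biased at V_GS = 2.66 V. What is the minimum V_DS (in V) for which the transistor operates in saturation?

The boundary between triode and saturation is V_DS = V_GS − V_TN = V_ov.
V_ov = 2.66 − 0.539 = 2.12 V.

V_DS,sat = 2.12 V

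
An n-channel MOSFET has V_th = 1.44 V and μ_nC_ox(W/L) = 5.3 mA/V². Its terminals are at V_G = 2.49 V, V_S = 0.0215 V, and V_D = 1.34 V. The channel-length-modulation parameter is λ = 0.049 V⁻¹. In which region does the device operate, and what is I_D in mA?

Saturation; I_D = 2.98 mA

V_GS = V_G − V_S = 2.49 − 0.0215 = 2.47 V; V_DS = V_D − V_S = 1.34 − 0.0215 = 1.32 V.
V_ov = V_GS − V_th = 2.47 − 1.44 = 1.03 V.
Since V_DS = 1.32 V ≥ V_ov = 1.03 V, the device is in saturation.
I_D = ½ k_n V_ov² (1 + λ V_DS) = 0.5 × 5.3 × 1.03² × (1 + 0.049 × 1.32) = 2.98 mA.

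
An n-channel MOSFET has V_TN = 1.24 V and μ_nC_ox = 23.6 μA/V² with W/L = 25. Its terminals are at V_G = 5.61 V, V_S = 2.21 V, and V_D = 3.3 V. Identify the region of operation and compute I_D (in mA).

V_GS = V_G − V_S = 5.61 − 2.21 = 3.4 V; V_DS = V_D − V_S = 3.3 − 2.21 = 1.09 V.
k_n = μ_nC_ox · (W/L) = 0.59 mA/V².
V_ov = V_GS − V_TN = 3.4 − 1.24 = 2.16 V.
Since V_DS = 1.09 V < V_ov = 2.16 V, the device is in the triode region.
I_D = k_n [V_ov · V_DS − ½ V_DS²] = 0.59 × [2.16 × 1.09 − 0.5 × 1.09²] = 1.04 mA.

Triode; I_D = 1.04 mA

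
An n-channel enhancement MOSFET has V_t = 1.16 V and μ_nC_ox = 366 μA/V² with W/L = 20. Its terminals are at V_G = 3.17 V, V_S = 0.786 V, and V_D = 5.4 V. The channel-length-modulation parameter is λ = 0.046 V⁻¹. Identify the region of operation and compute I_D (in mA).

Saturation; I_D = 6.65 mA

V_GS = V_G − V_S = 3.17 − 0.786 = 2.38 V; V_DS = V_D − V_S = 5.4 − 0.786 = 4.61 V.
k_n = μ_nC_ox · (W/L) = 7.32 mA/V².
V_ov = V_GS − V_t = 2.38 − 1.16 = 1.22 V.
Since V_DS = 4.61 V ≥ V_ov = 1.22 V, the device is in saturation.
I_D = ½ k_n V_ov² (1 + λ V_DS) = 0.5 × 7.32 × 1.22² × (1 + 0.046 × 4.61) = 6.65 mA.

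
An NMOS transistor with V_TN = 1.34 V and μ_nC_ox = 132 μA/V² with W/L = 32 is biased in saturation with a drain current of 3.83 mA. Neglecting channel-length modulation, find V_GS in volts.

V_GS = 2.69 V

k_n = μ_nC_ox · (W/L) = 4.224 mA/V².
In saturation I_D = ½ k_n (V_GS − V_TN)², so V_GS − V_TN = √(2 I_D / k_n) = √(2 × 3.83 / 4.224) = 1.35 V.
V_GS = 1.34 + 1.35 = 2.69 V.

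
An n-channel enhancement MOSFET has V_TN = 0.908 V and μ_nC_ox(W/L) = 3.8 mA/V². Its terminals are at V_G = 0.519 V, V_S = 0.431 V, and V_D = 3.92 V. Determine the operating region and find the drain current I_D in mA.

Cutoff; I_D = 0 mA

V_GS = V_G − V_S = 0.519 − 0.431 = 0.088 V; V_DS = V_D − V_S = 3.92 − 0.431 = 3.49 V.
V_GS = 0.088 V < V_TN = 0.908 V, so the transistor is in cutoff.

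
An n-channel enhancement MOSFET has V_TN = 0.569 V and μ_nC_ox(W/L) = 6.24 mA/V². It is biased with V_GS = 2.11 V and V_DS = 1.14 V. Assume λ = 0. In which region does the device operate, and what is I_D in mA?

Triode; I_D = 6.91 mA

V_ov = V_GS − V_TN = 2.11 − 0.569 = 1.54 V.
Since V_DS = 1.14 V < V_ov = 1.54 V, the device is in the triode region.
I_D = k_n [V_ov · V_DS − ½ V_DS²] = 6.24 × [1.54 × 1.14 − 0.5 × 1.14²] = 6.91 mA.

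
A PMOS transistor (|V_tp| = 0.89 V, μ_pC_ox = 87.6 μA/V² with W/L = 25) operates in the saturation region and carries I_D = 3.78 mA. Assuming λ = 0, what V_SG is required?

k_p = μ_pC_ox · (W/L) = 2.19 mA/V².
In saturation I_D = ½ k_p (V_SG − |V_tp|)², so V_SG − |V_tp| = √(2 I_D / k_p) = √(2 × 3.78 / 2.19) = 1.86 V.
V_SG = 0.89 + 1.86 = 2.75 V.

V_SG = 2.75 V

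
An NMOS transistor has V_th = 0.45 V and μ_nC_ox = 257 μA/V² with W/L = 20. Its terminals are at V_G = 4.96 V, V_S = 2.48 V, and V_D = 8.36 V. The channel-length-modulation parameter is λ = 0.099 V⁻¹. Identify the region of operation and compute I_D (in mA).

Saturation; I_D = 16.8 mA

V_GS = V_G − V_S = 4.96 − 2.48 = 2.48 V; V_DS = V_D − V_S = 8.36 − 2.48 = 5.88 V.
k_n = μ_nC_ox · (W/L) = 5.14 mA/V².
V_ov = V_GS − V_th = 2.48 − 0.45 = 2.03 V.
Since V_DS = 5.88 V ≥ V_ov = 2.03 V, the device is in saturation.
I_D = ½ k_n V_ov² (1 + λ V_DS) = 0.5 × 5.14 × 2.03² × (1 + 0.099 × 5.88) = 16.8 mA.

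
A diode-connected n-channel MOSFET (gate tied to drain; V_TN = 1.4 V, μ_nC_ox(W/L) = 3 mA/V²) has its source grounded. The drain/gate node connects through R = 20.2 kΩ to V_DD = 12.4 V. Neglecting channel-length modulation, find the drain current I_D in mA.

With gate tied to drain, V_GS = V_DS ≥ V_GS − V_TN, so the device is in saturation.
KCL at the drain: ½ k_n (V_GS − V_TN)² = (V_DD − V_GS)/R.
Let x = V_GS − 1.4. Then 30.3 x² + x − 11 = 0, giving x = 0.586 V (positive root), so V_GS = 1.99 V.
I_D = (V_DD − V_GS)/R = (12.4 − 1.99) / 20.2 = 0.516 mA.

I_D = 0.516 mA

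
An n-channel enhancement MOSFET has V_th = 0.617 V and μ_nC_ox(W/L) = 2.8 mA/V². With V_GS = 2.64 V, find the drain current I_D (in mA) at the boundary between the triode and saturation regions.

I_D = 5.73 mA

At the boundary V_DS = V_ov = V_GS − V_th = 2.64 − 0.617 = 2.02 V.
I_D = ½ k_n V_ov² = 0.5 × 2.8 × 2.02² = 5.73 mA.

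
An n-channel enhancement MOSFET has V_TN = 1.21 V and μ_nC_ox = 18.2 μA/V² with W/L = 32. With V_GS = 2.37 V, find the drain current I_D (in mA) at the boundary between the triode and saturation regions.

At the boundary V_DS = V_ov = V_GS − V_TN = 2.37 − 1.21 = 1.16 V.
k_n = μ_nC_ox · (W/L) = 0.5824 mA/V².
I_D = ½ k_n V_ov² = 0.5 × 0.5824 × 1.16² = 0.392 mA.

I_D = 0.392 mA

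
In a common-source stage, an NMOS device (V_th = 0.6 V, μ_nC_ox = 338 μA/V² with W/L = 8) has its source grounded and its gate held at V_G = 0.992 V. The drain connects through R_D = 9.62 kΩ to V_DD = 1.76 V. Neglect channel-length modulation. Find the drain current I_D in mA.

V_GS = V_G = 0.992 V, so V_ov = 0.992 − 0.6 = 0.392 V.
k_n = μ_nC_ox · (W/L) = 2.704 mA/V².
Assume saturation: I_D = ½ k_n V_ov² = 0.5 × 2.704 × 0.392² = 0.208 mA, giving V_DS = V_DD − I_D R_D = 1.76 − 0.208 × 9.62 = -0.239 V.
But -0.239 V < V_ov = 0.392 V, so the device is actually in triode.
In triode I_D = k_n[V_ov V_DS − ½ V_DS²] and I_D = (V_DD − V_DS)/R_D. Equating: 13 V_DS² − 11.2 V_DS + 1.76 = 0, giving V_DS = 0.207 V (the root below V_ov).
I_D = (1.76 − 0.207) / 9.62 = 0.161 mA.

I_D = 0.161 mA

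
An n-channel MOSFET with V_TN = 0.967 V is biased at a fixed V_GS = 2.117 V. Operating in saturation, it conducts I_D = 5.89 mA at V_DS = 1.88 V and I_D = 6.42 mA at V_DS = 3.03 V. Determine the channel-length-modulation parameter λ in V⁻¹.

With V_GS fixed, I_D ∝ (1 + λ V_DS) in saturation, so I_D2/I_D1 = (1 + λ V_DS2)/(1 + λ V_DS1).
6.42/5.89 = 1.09 = (1 + 3.03 λ)/(1 + 1.88 λ).
Solving: λ (I_D1 V_DS2 − I_D2 V_DS1) = I_D2 − I_D1, so λ = (6.42 − 5.89) / (5.89 × 3.03 − 6.42 × 1.88) = 0.53 / 5.78 = 0.0917 V⁻¹.

λ = 0.0917 V⁻¹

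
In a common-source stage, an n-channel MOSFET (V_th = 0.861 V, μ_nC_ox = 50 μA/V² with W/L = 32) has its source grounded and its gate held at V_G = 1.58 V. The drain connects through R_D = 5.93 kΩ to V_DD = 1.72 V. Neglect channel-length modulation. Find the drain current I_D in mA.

I_D = 0.246 mA

V_GS = V_G = 1.58 V, so V_ov = 1.58 − 0.861 = 0.719 V.
k_n = μ_nC_ox · (W/L) = 1.6 mA/V².
Assume saturation: I_D = ½ k_n V_ov² = 0.5 × 1.6 × 0.719² = 0.414 mA, giving V_DS = V_DD − I_D R_D = 1.72 − 0.414 × 5.93 = -0.732 V.
But -0.732 V < V_ov = 0.719 V, so the device is actually in triode.
In triode I_D = k_n[V_ov V_DS − ½ V_DS²] and I_D = (V_DD − V_DS)/R_D. Equating: 4.74 V_DS² − 7.822 V_DS + 1.72 = 0, giving V_DS = 0.261 V (the root below V_ov).
I_D = (1.72 − 0.261) / 5.93 = 0.246 mA.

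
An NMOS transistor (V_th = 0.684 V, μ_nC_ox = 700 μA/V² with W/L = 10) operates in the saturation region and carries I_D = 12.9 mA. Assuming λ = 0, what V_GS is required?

k_n = μ_nC_ox · (W/L) = 7 mA/V².
In saturation I_D = ½ k_n (V_GS − V_th)², so V_GS − V_th = √(2 I_D / k_n) = √(2 × 12.9 / 7) = 1.92 V.
V_GS = 0.684 + 1.92 = 2.6 V.

V_GS = 2.60 V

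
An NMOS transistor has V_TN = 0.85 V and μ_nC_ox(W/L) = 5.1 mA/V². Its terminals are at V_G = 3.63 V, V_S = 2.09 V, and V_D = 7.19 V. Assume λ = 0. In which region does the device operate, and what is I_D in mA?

Saturation; I_D = 1.21 mA

V_GS = V_G − V_S = 3.63 − 2.09 = 1.54 V; V_DS = V_D − V_S = 7.19 − 2.09 = 5.1 V.
V_ov = V_GS − V_TN = 1.54 − 0.85 = 0.69 V.
Since V_DS = 5.1 V ≥ V_ov = 0.69 V, the device is in saturation.
I_D = ½ k_n V_ov² = 0.5 × 5.1 × 0.69² = 1.21 mA.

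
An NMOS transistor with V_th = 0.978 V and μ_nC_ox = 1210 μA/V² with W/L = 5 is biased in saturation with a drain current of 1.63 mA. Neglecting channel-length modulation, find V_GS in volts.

k_n = μ_nC_ox · (W/L) = 6.05 mA/V².
In saturation I_D = ½ k_n (V_GS − V_th)², so V_GS − V_th = √(2 I_D / k_n) = √(2 × 1.63 / 6.05) = 0.734 V.
V_GS = 0.978 + 0.734 = 1.71 V.

V_GS = 1.71 V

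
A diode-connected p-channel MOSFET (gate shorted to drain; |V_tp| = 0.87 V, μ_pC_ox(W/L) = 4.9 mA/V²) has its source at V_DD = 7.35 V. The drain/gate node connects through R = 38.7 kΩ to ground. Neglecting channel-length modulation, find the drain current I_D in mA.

I_D = 0.161 mA

With gate tied to drain, V_SG = V_SD ≥ V_SG − |V_tp|, so the device is in saturation.
KCL at the drain: ½ k_p (V_SG − |V_tp|)² = (V_DD − V_SG)/R.
Let x = V_SG − 0.87. Then 94.8 x² + x − 6.48 = 0, giving x = 0.256 V (positive root), so V_SG = 1.13 V.
I_D = (V_DD − V_SG)/R = (7.35 − 1.13) / 38.7 = 0.161 mA.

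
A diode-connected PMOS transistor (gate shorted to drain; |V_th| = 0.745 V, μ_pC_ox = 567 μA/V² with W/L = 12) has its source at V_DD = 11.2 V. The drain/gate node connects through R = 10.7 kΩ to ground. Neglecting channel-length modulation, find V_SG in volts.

V_SG = 1.27 V

With gate tied to drain, V_SG = V_SD ≥ V_SG − |V_th|, so the device is in saturation.
k_p = μ_pC_ox · (W/L) = 6.804 mA/V².
KCL at the drain: ½ k_p (V_SG − |V_th|)² = (V_DD − V_SG)/R.
Let x = V_SG − 0.745. Then 36.4 x² + x − 10.46 = 0, giving x = 0.522 V (positive root), so V_SG = 1.27 V.
I_D = (V_DD − V_SG)/R = (11.2 − 1.27) / 10.7 = 0.928 mA.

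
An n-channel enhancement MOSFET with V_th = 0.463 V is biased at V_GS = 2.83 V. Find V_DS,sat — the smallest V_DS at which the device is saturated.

The boundary between triode and saturation is V_DS = V_GS − V_th = V_ov.
V_ov = 2.83 − 0.463 = 2.37 V.

V_DS,sat = 2.37 V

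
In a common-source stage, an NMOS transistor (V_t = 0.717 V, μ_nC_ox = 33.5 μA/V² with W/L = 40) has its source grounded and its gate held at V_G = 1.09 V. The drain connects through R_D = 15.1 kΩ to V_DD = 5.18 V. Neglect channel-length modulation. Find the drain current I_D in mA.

V_GS = V_G = 1.09 V, so V_ov = 1.09 − 0.717 = 0.373 V.
k_n = μ_nC_ox · (W/L) = 1.34 mA/V².
Assume saturation: I_D = ½ k_n V_ov² = 0.5 × 1.34 × 0.373² = 0.0932 mA, giving V_DS = V_DD − I_D R_D = 5.18 − 0.0932 × 15.1 = 3.77 V.
V_DS = 3.77 V ≥ V_ov = 0.373 V, confirming saturation.

I_D = 0.0932 mA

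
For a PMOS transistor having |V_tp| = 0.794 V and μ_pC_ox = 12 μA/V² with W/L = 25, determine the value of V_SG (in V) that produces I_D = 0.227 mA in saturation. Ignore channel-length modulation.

V_SG = 2.02 V

k_p = μ_pC_ox · (W/L) = 0.3 mA/V².
In saturation I_D = ½ k_p (V_SG − |V_tp|)², so V_SG − |V_tp| = √(2 I_D / k_p) = √(2 × 0.227 / 0.3) = 1.23 V.
V_SG = 0.794 + 1.23 = 2.02 V.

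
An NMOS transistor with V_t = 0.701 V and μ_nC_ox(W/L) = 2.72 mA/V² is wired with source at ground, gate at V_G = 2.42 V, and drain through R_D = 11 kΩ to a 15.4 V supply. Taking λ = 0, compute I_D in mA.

I_D = 1.37 mA

V_GS = V_G = 2.42 V, so V_ov = 2.42 − 0.701 = 1.72 V.
Assume saturation: I_D = ½ k_n V_ov² = 0.5 × 2.72 × 1.72² = 4.02 mA, giving V_DS = V_DD − I_D R_D = 15.4 − 4.02 × 11 = -28.8 V.
But -28.8 V < V_ov = 1.72 V, so the device is actually in triode.
In triode I_D = k_n[V_ov V_DS − ½ V_DS²] and I_D = (V_DD − V_DS)/R_D. Equating: 15 V_DS² − 52.43 V_DS + 15.4 = 0, giving V_DS = 0.324 V (the root below V_ov).
I_D = (15.4 − 0.324) / 11 = 1.37 mA.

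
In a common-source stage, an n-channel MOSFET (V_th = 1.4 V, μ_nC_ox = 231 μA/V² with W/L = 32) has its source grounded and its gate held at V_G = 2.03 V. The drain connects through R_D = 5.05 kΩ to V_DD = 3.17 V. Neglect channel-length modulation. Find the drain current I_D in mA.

I_D = 0.599 mA

V_GS = V_G = 2.03 V, so V_ov = 2.03 − 1.4 = 0.63 V.
k_n = μ_nC_ox · (W/L) = 7.392 mA/V².
Assume saturation: I_D = ½ k_n V_ov² = 0.5 × 7.392 × 0.63² = 1.47 mA, giving V_DS = V_DD − I_D R_D = 3.17 − 1.47 × 5.05 = -4.24 V.
But -4.24 V < V_ov = 0.63 V, so the device is actually in triode.
In triode I_D = k_n[V_ov V_DS − ½ V_DS²] and I_D = (V_DD − V_DS)/R_D. Equating: 18.7 V_DS² − 24.52 V_DS + 3.17 = 0, giving V_DS = 0.145 V (the root below V_ov).
I_D = (3.17 − 0.145) / 5.05 = 0.599 mA.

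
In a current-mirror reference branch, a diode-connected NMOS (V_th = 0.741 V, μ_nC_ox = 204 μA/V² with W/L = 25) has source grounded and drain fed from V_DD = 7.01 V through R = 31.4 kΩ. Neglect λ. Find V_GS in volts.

V_GS = 1.01 V

With gate tied to drain, V_GS = V_DS ≥ V_GS − V_th, so the device is in saturation.
k_n = μ_nC_ox · (W/L) = 5.1 mA/V².
KCL at the drain: ½ k_n (V_GS − V_th)² = (V_DD − V_GS)/R.
Let x = V_GS − 0.741. Then 80.1 x² + x − 6.269 = 0, giving x = 0.274 V (positive root), so V_GS = 1.01 V.
I_D = (V_DD − V_GS)/R = (7.01 − 1.01) / 31.4 = 0.191 mA.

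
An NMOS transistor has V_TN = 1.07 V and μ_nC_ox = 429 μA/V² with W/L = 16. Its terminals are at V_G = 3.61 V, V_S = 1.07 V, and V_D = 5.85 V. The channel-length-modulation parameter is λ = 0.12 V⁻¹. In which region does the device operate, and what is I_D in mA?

V_GS = V_G − V_S = 3.61 − 1.07 = 2.54 V; V_DS = V_D − V_S = 5.85 − 1.07 = 4.78 V.
k_n = μ_nC_ox · (W/L) = 6.864 mA/V².
V_ov = V_GS − V_TN = 2.54 − 1.07 = 1.47 V.
Since V_DS = 4.78 V ≥ V_ov = 1.47 V, the device is in saturation.
I_D = ½ k_n V_ov² (1 + λ V_DS) = 0.5 × 6.864 × 1.47² × (1 + 0.12 × 4.78) = 11.7 mA.

Saturation; I_D = 11.7 mA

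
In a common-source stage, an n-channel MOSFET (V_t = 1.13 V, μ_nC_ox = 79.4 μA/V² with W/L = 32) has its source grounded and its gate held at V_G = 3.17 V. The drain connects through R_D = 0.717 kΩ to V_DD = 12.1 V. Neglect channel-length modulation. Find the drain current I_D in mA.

V_GS = V_G = 3.17 V, so V_ov = 3.17 − 1.13 = 2.04 V.
k_n = μ_nC_ox · (W/L) = 2.541 mA/V².
Assume saturation: I_D = ½ k_n V_ov² = 0.5 × 2.541 × 2.04² = 5.29 mA, giving V_DS = V_DD − I_D R_D = 12.1 − 5.29 × 0.717 = 8.31 V.
V_DS = 8.31 V ≥ V_ov = 2.04 V, confirming saturation.

I_D = 5.29 mA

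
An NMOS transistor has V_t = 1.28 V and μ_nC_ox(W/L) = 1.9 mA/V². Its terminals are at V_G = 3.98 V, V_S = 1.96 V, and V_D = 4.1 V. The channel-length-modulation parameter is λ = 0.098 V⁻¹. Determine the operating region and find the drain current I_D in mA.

V_GS = V_G − V_S = 3.98 − 1.96 = 2.02 V; V_DS = V_D − V_S = 4.1 − 1.96 = 2.14 V.
V_ov = V_GS − V_t = 2.02 − 1.28 = 0.74 V.
Since V_DS = 2.14 V ≥ V_ov = 0.74 V, the device is in saturation.
I_D = ½ k_n V_ov² (1 + λ V_DS) = 0.5 × 1.9 × 0.74² × (1 + 0.098 × 2.14) = 0.629 mA.

Saturation; I_D = 0.629 mA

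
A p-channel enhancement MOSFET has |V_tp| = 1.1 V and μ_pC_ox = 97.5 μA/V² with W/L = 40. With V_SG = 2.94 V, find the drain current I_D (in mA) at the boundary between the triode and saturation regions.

At the boundary V_SD = V_ov = V_SG − |V_tp| = 2.94 − 1.1 = 1.84 V.
k_p = μ_pC_ox · (W/L) = 3.9 mA/V².
I_D = ½ k_p V_ov² = 0.5 × 3.9 × 1.84² = 6.6 mA.

I_D = 6.60 mA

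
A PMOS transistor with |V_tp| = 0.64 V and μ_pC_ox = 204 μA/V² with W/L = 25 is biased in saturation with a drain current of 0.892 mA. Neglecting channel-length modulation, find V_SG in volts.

V_SG = 1.23 V

k_p = μ_pC_ox · (W/L) = 5.1 mA/V².
In saturation I_D = ½ k_p (V_SG − |V_tp|)², so V_SG − |V_tp| = √(2 I_D / k_p) = √(2 × 0.892 / 5.1) = 0.591 V.
V_SG = 0.64 + 0.591 = 1.23 V.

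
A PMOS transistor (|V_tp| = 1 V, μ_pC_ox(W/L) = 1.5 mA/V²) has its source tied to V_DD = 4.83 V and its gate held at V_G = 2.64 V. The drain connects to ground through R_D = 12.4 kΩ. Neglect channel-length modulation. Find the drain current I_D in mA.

I_D = 0.371 mA

V_SG = V_DD − V_G = 4.83 − 2.64 = 2.19 V, so V_ov = 2.19 − 1 = 1.19 V.
Assume saturation: I_D = ½ k_p V_ov² = 0.5 × 1.5 × 1.19² = 1.06 mA, giving V_SD = V_DD − I_D R_D = 4.83 − 1.06 × 12.4 = -8.34 V.
But -8.34 V < V_ov = 1.19 V, so the device is actually in triode.
In triode I_D = k_p[V_ov V_SD − ½ V_SD²] and I_D = (V_DD − V_SD)/R_D. Equating: 9.3 V_SD² − 23.13 V_SD + 4.83 = 0, giving V_SD = 0.23 V (the root below V_ov).
I_D = (4.83 − 0.23) / 12.4 = 0.371 mA.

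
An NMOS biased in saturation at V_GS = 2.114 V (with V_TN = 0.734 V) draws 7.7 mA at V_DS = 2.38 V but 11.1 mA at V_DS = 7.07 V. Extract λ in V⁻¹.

With V_GS fixed, I_D ∝ (1 + λ V_DS) in saturation, so I_D2/I_D1 = (1 + λ V_DS2)/(1 + λ V_DS1).
11.1/7.7 = 1.442 = (1 + 7.07 λ)/(1 + 2.38 λ).
Solving: λ (I_D1 V_DS2 − I_D2 V_DS1) = I_D2 − I_D1, so λ = (11.1 − 7.7) / (7.7 × 7.07 − 11.1 × 2.38) = 3.4 / 28 = 0.121 V⁻¹.

λ = 0.121 V⁻¹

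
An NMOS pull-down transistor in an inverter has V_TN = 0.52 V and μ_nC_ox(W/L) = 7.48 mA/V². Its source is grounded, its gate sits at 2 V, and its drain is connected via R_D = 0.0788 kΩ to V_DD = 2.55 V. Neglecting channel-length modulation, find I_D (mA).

V_GS = V_G = 2 V, so V_ov = 2 − 0.52 = 1.48 V.
Assume saturation: I_D = ½ k_n V_ov² = 0.5 × 7.48 × 1.48² = 8.19 mA, giving V_DS = V_DD − I_D R_D = 2.55 − 8.19 × 0.0788 = 1.9 V.
V_DS = 1.9 V ≥ V_ov = 1.48 V, confirming saturation.

I_D = 8.19 mA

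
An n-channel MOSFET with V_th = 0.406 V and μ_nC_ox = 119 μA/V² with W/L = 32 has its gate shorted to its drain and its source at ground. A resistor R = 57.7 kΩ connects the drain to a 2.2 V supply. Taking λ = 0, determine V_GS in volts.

With gate tied to drain, V_GS = V_DS ≥ V_GS − V_th, so the device is in saturation.
k_n = μ_nC_ox · (W/L) = 3.808 mA/V².
KCL at the drain: ½ k_n (V_GS − V_th)² = (V_DD − V_GS)/R.
Let x = V_GS − 0.406. Then 110 x² + x − 1.794 = 0, giving x = 0.123 V (positive root), so V_GS = 0.529 V.
I_D = (V_DD − V_GS)/R = (2.2 − 0.529) / 57.7 = 0.029 mA.

V_GS = 0.529 V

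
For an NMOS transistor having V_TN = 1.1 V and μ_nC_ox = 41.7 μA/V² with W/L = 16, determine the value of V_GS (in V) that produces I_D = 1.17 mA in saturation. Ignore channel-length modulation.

V_GS = 2.97 V

k_n = μ_nC_ox · (W/L) = 0.6672 mA/V².
In saturation I_D = ½ k_n (V_GS − V_TN)², so V_GS − V_TN = √(2 I_D / k_n) = √(2 × 1.17 / 0.6672) = 1.87 V.
V_GS = 1.1 + 1.87 = 2.97 V.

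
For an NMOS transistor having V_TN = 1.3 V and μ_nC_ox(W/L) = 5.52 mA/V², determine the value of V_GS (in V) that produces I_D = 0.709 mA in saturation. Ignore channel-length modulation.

In saturation I_D = ½ k_n (V_GS − V_TN)², so V_GS − V_TN = √(2 I_D / k_n) = √(2 × 0.709 / 5.52) = 0.507 V.
V_GS = 1.3 + 0.507 = 1.81 V.

V_GS = 1.81 V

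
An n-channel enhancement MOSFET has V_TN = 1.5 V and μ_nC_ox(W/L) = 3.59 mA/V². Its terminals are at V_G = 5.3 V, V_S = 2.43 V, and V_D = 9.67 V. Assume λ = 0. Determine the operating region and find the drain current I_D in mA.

Saturation; I_D = 3.37 mA

V_GS = V_G − V_S = 5.3 − 2.43 = 2.87 V; V_DS = V_D − V_S = 9.67 − 2.43 = 7.24 V.
V_ov = V_GS − V_TN = 2.87 − 1.5 = 1.37 V.
Since V_DS = 7.24 V ≥ V_ov = 1.37 V, the device is in saturation.
I_D = ½ k_n V_ov² = 0.5 × 3.59 × 1.37² = 3.37 mA.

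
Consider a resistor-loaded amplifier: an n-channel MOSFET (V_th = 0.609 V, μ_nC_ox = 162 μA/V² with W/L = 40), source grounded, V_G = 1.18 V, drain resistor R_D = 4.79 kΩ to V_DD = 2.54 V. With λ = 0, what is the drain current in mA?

V_GS = V_G = 1.18 V, so V_ov = 1.18 − 0.609 = 0.571 V.
k_n = μ_nC_ox · (W/L) = 6.48 mA/V².
Assume saturation: I_D = ½ k_n V_ov² = 0.5 × 6.48 × 0.571² = 1.06 mA, giving V_DS = V_DD − I_D R_D = 2.54 − 1.06 × 4.79 = -2.52 V.
But -2.52 V < V_ov = 0.571 V, so the device is actually in triode.
In triode I_D = k_n[V_ov V_DS − ½ V_DS²] and I_D = (V_DD − V_DS)/R_D. Equating: 15.5 V_DS² − 18.72 V_DS + 2.54 = 0, giving V_DS = 0.156 V (the root below V_ov).
I_D = (2.54 − 0.156) / 4.79 = 0.498 mA.

I_D = 0.498 mA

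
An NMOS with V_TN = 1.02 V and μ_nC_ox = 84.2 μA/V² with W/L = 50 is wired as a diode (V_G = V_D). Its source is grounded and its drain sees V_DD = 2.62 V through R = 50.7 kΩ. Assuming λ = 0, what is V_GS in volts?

With gate tied to drain, V_GS = V_DS ≥ V_GS − V_TN, so the device is in saturation.
k_n = μ_nC_ox · (W/L) = 4.21 mA/V².
KCL at the drain: ½ k_n (V_GS − V_TN)² = (V_DD − V_GS)/R.
Let x = V_GS − 1.02. Then 107 x² + x − 1.6 = 0, giving x = 0.118 V (positive root), so V_GS = 1.14 V.
I_D = (V_DD − V_GS)/R = (2.62 − 1.14) / 50.7 = 0.0292 mA.

V_GS = 1.14 V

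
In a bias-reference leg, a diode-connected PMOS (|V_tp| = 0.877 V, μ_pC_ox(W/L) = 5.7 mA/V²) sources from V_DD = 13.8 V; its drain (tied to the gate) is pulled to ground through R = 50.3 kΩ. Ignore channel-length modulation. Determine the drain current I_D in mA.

With gate tied to drain, V_SG = V_SD ≥ V_SG − |V_tp|, so the device is in saturation.
KCL at the drain: ½ k_p (V_SG − |V_tp|)² = (V_DD − V_SG)/R.
Let x = V_SG − 0.877. Then 143 x² + x − 12.92 = 0, giving x = 0.297 V (positive root), so V_SG = 1.17 V.
I_D = (V_DD − V_SG)/R = (13.8 − 1.17) / 50.3 = 0.251 mA.

I_D = 0.251 mA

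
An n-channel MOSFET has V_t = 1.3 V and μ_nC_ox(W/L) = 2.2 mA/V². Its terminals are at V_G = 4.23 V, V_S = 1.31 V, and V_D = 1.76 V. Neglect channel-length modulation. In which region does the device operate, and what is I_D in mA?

V_GS = V_G − V_S = 4.23 − 1.31 = 2.92 V; V_DS = V_D − V_S = 1.76 − 1.31 = 0.45 V.
V_ov = V_GS − V_t = 2.92 − 1.3 = 1.62 V.
Since V_DS = 0.45 V < V_ov = 1.62 V, the device is in the triode region.
I_D = k_n [V_ov · V_DS − ½ V_DS²] = 2.2 × [1.62 × 0.45 − 0.5 × 0.45²] = 1.38 mA.

Triode; I_D = 1.38 mA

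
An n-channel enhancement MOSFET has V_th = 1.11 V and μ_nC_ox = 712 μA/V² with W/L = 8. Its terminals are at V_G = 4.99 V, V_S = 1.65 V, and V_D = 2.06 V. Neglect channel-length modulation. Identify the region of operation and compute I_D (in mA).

Triode; I_D = 4.73 mA

V_GS = V_G − V_S = 4.99 − 1.65 = 3.34 V; V_DS = V_D − V_S = 2.06 − 1.65 = 0.41 V.
k_n = μ_nC_ox · (W/L) = 5.696 mA/V².
V_ov = V_GS − V_th = 3.34 − 1.11 = 2.23 V.
Since V_DS = 0.41 V < V_ov = 2.23 V, the device is in the triode region.
I_D = k_n [V_ov · V_DS − ½ V_DS²] = 5.696 × [2.23 × 0.41 − 0.5 × 0.41²] = 4.73 mA.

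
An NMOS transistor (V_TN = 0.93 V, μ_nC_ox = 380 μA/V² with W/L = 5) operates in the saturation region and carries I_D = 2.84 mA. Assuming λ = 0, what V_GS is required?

k_n = μ_nC_ox · (W/L) = 1.9 mA/V².
In saturation I_D = ½ k_n (V_GS − V_TN)², so V_GS − V_TN = √(2 I_D / k_n) = √(2 × 2.84 / 1.9) = 1.73 V.
V_GS = 0.93 + 1.73 = 2.66 V.

V_GS = 2.66 V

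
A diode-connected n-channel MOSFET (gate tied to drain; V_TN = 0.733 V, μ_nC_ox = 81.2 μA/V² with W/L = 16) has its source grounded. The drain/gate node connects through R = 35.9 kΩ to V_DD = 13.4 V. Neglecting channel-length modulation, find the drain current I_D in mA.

I_D = 0.333 mA

With gate tied to drain, V_GS = V_DS ≥ V_GS − V_TN, so the device is in saturation.
k_n = μ_nC_ox · (W/L) = 1.299 mA/V².
KCL at the drain: ½ k_n (V_GS − V_TN)² = (V_DD − V_GS)/R.
Let x = V_GS − 0.733. Then 23.3 x² + x − 12.67 = 0, giving x = 0.716 V (positive root), so V_GS = 1.45 V.
I_D = (V_DD − V_GS)/R = (13.4 − 1.45) / 35.9 = 0.333 mA.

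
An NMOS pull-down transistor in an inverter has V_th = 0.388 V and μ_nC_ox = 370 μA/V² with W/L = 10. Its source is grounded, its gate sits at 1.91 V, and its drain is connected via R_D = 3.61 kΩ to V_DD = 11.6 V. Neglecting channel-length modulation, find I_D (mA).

V_GS = V_G = 1.91 V, so V_ov = 1.91 − 0.388 = 1.52 V.
k_n = μ_nC_ox · (W/L) = 3.7 mA/V².
Assume saturation: I_D = ½ k_n V_ov² = 0.5 × 3.7 × 1.52² = 4.29 mA, giving V_DS = V_DD − I_D R_D = 11.6 − 4.29 × 3.61 = -3.87 V.
But -3.87 V < V_ov = 1.52 V, so the device is actually in triode.
In triode I_D = k_n[V_ov V_DS − ½ V_DS²] and I_D = (V_DD − V_DS)/R_D. Equating: 6.68 V_DS² − 21.33 V_DS + 11.6 = 0, giving V_DS = 0.695 V (the root below V_ov).
I_D = (11.6 − 0.695) / 3.61 = 3.02 mA.

I_D = 3.02 mA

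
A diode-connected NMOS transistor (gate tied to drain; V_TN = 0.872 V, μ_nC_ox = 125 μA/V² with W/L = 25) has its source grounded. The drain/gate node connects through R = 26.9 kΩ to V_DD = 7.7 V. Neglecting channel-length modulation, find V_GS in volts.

V_GS = 1.26 V

With gate tied to drain, V_GS = V_DS ≥ V_GS − V_TN, so the device is in saturation.
k_n = μ_nC_ox · (W/L) = 3.125 mA/V².
KCL at the drain: ½ k_n (V_GS − V_TN)² = (V_DD − V_GS)/R.
Let x = V_GS − 0.872. Then 42 x² + x − 6.828 = 0, giving x = 0.391 V (positive root), so V_GS = 1.26 V.
I_D = (V_DD − V_GS)/R = (7.7 − 1.26) / 26.9 = 0.239 mA.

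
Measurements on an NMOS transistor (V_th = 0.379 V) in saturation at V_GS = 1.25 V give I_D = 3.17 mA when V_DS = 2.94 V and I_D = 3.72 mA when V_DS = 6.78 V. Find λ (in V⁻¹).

λ = 0.0521 V⁻¹

With V_GS fixed, I_D ∝ (1 + λ V_DS) in saturation, so I_D2/I_D1 = (1 + λ V_DS2)/(1 + λ V_DS1).
3.72/3.17 = 1.174 = (1 + 6.78 λ)/(1 + 2.94 λ).
Solving: λ (I_D1 V_DS2 − I_D2 V_DS1) = I_D2 − I_D1, so λ = (3.72 − 3.17) / (3.17 × 6.78 − 3.72 × 2.94) = 0.55 / 10.6 = 0.0521 V⁻¹.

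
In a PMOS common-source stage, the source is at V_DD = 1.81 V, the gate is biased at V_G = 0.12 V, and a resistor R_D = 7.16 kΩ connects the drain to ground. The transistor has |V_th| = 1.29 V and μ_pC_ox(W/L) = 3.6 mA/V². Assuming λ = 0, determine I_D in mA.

V_SG = V_DD − V_G = 1.81 − 0.12 = 1.69 V, so V_ov = 1.69 − 1.29 = 0.4 V.
Assume saturation: I_D = ½ k_p V_ov² = 0.5 × 3.6 × 0.4² = 0.288 mA, giving V_SD = V_DD − I_D R_D = 1.81 − 0.288 × 7.16 = -0.252 V.
But -0.252 V < V_ov = 0.4 V, so the device is actually in triode.
In triode I_D = k_p[V_ov V_SD − ½ V_SD²] and I_D = (V_DD − V_SD)/R_D. Equating: 12.9 V_SD² − 11.31 V_SD + 1.81 = 0, giving V_SD = 0.211 V (the root below V_ov).
I_D = (1.81 − 0.211) / 7.16 = 0.223 mA.

I_D = 0.223 mA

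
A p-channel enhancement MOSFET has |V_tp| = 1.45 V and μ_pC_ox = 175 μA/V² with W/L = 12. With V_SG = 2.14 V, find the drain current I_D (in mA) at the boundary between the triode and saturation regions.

At the boundary V_SD = V_ov = V_SG − |V_tp| = 2.14 − 1.45 = 0.69 V.
k_p = μ_pC_ox · (W/L) = 2.1 mA/V².
I_D = ½ k_p V_ov² = 0.5 × 2.1 × 0.69² = 0.5 mA.

I_D = 0.500 mA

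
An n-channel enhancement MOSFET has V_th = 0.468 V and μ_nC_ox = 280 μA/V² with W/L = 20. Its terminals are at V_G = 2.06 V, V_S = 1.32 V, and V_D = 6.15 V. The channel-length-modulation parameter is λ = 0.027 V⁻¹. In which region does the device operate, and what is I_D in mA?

Saturation; I_D = 0.234 mA

V_GS = V_G − V_S = 2.06 − 1.32 = 0.74 V; V_DS = V_D − V_S = 6.15 − 1.32 = 4.83 V.
k_n = μ_nC_ox · (W/L) = 5.6 mA/V².
V_ov = V_GS − V_th = 0.74 − 0.468 = 0.272 V.
Since V_DS = 4.83 V ≥ V_ov = 0.272 V, the device is in saturation.
I_D = ½ k_n V_ov² (1 + λ V_DS) = 0.5 × 5.6 × 0.272² × (1 + 0.027 × 4.83) = 0.234 mA.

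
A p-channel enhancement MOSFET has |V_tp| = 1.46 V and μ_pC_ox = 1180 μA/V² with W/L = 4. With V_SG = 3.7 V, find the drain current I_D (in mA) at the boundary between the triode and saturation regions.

At the boundary V_SD = V_ov = V_SG − |V_tp| = 3.7 − 1.46 = 2.24 V.
k_p = μ_pC_ox · (W/L) = 4.72 mA/V².
I_D = ½ k_p V_ov² = 0.5 × 4.72 × 2.24² = 11.8 mA.

I_D = 11.8 mA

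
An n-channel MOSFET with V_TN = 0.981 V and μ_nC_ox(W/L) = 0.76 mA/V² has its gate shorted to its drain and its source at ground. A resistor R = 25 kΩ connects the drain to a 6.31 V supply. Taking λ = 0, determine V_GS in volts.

With gate tied to drain, V_GS = V_DS ≥ V_GS − V_TN, so the device is in saturation.
KCL at the drain: ½ k_n (V_GS − V_TN)² = (V_DD − V_GS)/R.
Let x = V_GS − 0.981. Then 9.5 x² + x − 5.329 = 0, giving x = 0.698 V (positive root), so V_GS = 1.68 V.
I_D = (V_DD − V_GS)/R = (6.31 − 1.68) / 25 = 0.185 mA.

V_GS = 1.68 V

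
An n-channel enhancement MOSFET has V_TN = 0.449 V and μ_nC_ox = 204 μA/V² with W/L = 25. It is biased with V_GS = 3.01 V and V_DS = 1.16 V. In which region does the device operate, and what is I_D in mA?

Triode; I_D = 11.7 mA

k_n = μ_nC_ox · (W/L) = 5.1 mA/V².
V_ov = V_GS − V_TN = 3.01 − 0.449 = 2.56 V.
Since V_DS = 1.16 V < V_ov = 2.56 V, the device is in the triode region.
I_D = k_n [V_ov · V_DS − ½ V_DS²] = 5.1 × [2.56 × 1.16 − 0.5 × 1.16²] = 11.7 mA.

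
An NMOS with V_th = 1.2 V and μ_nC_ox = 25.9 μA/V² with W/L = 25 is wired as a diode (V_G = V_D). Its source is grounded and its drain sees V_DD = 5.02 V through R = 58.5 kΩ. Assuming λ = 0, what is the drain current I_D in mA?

With gate tied to drain, V_GS = V_DS ≥ V_GS − V_th, so the device is in saturation.
k_n = μ_nC_ox · (W/L) = 0.6475 mA/V².
KCL at the drain: ½ k_n (V_GS − V_th)² = (V_DD − V_GS)/R.
Let x = V_GS − 1.2. Then 18.9 x² + x − 3.82 = 0, giving x = 0.423 V (positive root), so V_GS = 1.62 V.
I_D = (V_DD − V_GS)/R = (5.02 − 1.62) / 58.5 = 0.0581 mA.

I_D = 0.0581 mA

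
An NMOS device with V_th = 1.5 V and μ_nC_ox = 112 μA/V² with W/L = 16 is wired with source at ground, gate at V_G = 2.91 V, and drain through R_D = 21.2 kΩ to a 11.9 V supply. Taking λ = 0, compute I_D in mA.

V_GS = V_G = 2.91 V, so V_ov = 2.91 − 1.5 = 1.41 V.
k_n = μ_nC_ox · (W/L) = 1.792 mA/V².
Assume saturation: I_D = ½ k_n V_ov² = 0.5 × 1.792 × 1.41² = 1.78 mA, giving V_DS = V_DD − I_D R_D = 11.9 − 1.78 × 21.2 = -25.9 V.
But -25.9 V < V_ov = 1.41 V, so the device is actually in triode.
In triode I_D = k_n[V_ov V_DS − ½ V_DS²] and I_D = (V_DD − V_DS)/R_D. Equating: 19 V_DS² − 54.57 V_DS + 11.9 = 0, giving V_DS = 0.238 V (the root below V_ov).
I_D = (11.9 − 0.238) / 21.2 = 0.55 mA.

I_D = 0.550 mA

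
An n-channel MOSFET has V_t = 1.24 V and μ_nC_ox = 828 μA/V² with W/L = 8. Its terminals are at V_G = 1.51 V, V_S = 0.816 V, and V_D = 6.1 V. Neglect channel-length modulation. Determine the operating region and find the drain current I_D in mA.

Cutoff; I_D = 0 mA

V_GS = V_G − V_S = 1.51 − 0.816 = 0.694 V; V_DS = V_D − V_S = 6.1 − 0.816 = 5.28 V.
V_GS = 0.694 V < V_t = 1.24 V, so the transistor is in cutoff.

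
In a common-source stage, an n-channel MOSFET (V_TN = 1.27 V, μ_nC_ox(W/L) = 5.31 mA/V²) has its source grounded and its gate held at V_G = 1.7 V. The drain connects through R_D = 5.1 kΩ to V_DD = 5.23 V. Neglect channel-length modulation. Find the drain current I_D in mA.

V_GS = V_G = 1.7 V, so V_ov = 1.7 − 1.27 = 0.43 V.
Assume saturation: I_D = ½ k_n V_ov² = 0.5 × 5.31 × 0.43² = 0.491 mA, giving V_DS = V_DD − I_D R_D = 5.23 − 0.491 × 5.1 = 2.73 V.
V_DS = 2.73 V ≥ V_ov = 0.43 V, confirming saturation.

I_D = 0.491 mA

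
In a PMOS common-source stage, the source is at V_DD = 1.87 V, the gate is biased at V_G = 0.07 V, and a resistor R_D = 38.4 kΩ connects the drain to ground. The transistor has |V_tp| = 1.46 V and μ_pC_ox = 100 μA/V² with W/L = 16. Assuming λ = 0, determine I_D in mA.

V_SG = V_DD − V_G = 1.87 − 0.07 = 1.8 V, so V_ov = 1.8 − 1.46 = 0.34 V.
k_p = μ_pC_ox · (W/L) = 1.6 mA/V².
Assume saturation: I_D = ½ k_p V_ov² = 0.5 × 1.6 × 0.34² = 0.0925 mA, giving V_SD = V_DD − I_D R_D = 1.87 − 0.0925 × 38.4 = -1.68 V.
But -1.68 V < V_ov = 0.34 V, so the device is actually in triode.
In triode I_D = k_p[V_ov V_SD − ½ V_SD²] and I_D = (V_DD − V_SD)/R_D. Equating: 30.7 V_SD² − 21.89 V_SD + 1.87 = 0, giving V_SD = 0.0993 V (the root below V_ov).
I_D = (1.87 − 0.0993) / 38.4 = 0.0461 mA.

I_D = 0.0461 mA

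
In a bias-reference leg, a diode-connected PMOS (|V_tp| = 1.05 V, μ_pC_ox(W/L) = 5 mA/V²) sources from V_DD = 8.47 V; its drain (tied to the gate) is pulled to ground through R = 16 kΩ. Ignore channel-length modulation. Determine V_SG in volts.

With gate tied to drain, V_SG = V_SD ≥ V_SG − |V_tp|, so the device is in saturation.
KCL at the drain: ½ k_p (V_SG − |V_tp|)² = (V_DD − V_SG)/R.
Let x = V_SG − 1.05. Then 40 x² + x − 7.42 = 0, giving x = 0.418 V (positive root), so V_SG = 1.47 V.
I_D = (V_DD − V_SG)/R = (8.47 − 1.47) / 16 = 0.438 mA.

V_SG = 1.47 V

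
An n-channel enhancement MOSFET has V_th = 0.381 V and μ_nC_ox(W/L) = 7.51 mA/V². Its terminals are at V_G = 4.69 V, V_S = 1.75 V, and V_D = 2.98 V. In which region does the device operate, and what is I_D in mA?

V_GS = V_G − V_S = 4.69 − 1.75 = 2.94 V; V_DS = V_D − V_S = 2.98 − 1.75 = 1.23 V.
V_ov = V_GS − V_th = 2.94 − 0.381 = 2.56 V.
Since V_DS = 1.23 V < V_ov = 2.56 V, the device is in the triode region.
I_D = k_n [V_ov · V_DS − ½ V_DS²] = 7.51 × [2.56 × 1.23 − 0.5 × 1.23²] = 18 mA.

Triode; I_D = 18.0 mA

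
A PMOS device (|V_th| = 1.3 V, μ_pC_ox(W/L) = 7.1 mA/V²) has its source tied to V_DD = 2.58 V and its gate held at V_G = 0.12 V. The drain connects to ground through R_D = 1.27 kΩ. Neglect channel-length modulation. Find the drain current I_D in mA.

V_SG = V_DD − V_G = 2.58 − 0.12 = 2.46 V, so V_ov = 2.46 − 1.3 = 1.16 V.
Assume saturation: I_D = ½ k_p V_ov² = 0.5 × 7.1 × 1.16² = 4.78 mA, giving V_SD = V_DD − I_D R_D = 2.58 − 4.78 × 1.27 = -3.49 V.
But -3.49 V < V_ov = 1.16 V, so the device is actually in triode.
In triode I_D = k_p[V_ov V_SD − ½ V_SD²] and I_D = (V_DD − V_SD)/R_D. Equating: 4.51 V_SD² − 11.46 V_SD + 2.58 = 0, giving V_SD = 0.25 V (the root below V_ov).
I_D = (2.58 − 0.25) / 1.27 = 1.83 mA.

I_D = 1.83 mA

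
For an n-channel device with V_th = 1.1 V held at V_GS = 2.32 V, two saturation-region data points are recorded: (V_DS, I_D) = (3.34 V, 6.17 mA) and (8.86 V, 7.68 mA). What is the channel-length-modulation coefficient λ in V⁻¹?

With V_GS fixed, I_D ∝ (1 + λ V_DS) in saturation, so I_D2/I_D1 = (1 + λ V_DS2)/(1 + λ V_DS1).
7.68/6.17 = 1.245 = (1 + 8.86 λ)/(1 + 3.34 λ).
Solving: λ (I_D1 V_DS2 − I_D2 V_DS1) = I_D2 − I_D1, so λ = (7.68 − 6.17) / (6.17 × 8.86 − 7.68 × 3.34) = 1.51 / 29 = 0.052 V⁻¹.

λ = 0.0520 V⁻¹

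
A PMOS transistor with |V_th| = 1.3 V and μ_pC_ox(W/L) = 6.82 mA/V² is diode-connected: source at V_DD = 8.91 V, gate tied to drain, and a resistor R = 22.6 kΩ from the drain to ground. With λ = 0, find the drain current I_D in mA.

I_D = 0.323 mA

With gate tied to drain, V_SG = V_SD ≥ V_SG − |V_th|, so the device is in saturation.
KCL at the drain: ½ k_p (V_SG − |V_th|)² = (V_DD − V_SG)/R.
Let x = V_SG − 1.3. Then 77.1 x² + x − 7.61 = 0, giving x = 0.308 V (positive root), so V_SG = 1.61 V.
I_D = (V_DD − V_SG)/R = (8.91 − 1.61) / 22.6 = 0.323 mA.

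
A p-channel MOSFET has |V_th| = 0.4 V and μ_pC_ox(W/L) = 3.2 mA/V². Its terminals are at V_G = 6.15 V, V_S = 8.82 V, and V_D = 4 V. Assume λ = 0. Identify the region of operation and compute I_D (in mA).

V_SG = V_S − V_G = 8.82 − 6.15 = 2.67 V; V_SD = V_S − V_D = 8.82 − 4 = 4.82 V.
V_ov = V_SG − |V_th| = 2.67 − 0.4 = 2.27 V.
Since V_SD = 4.82 V ≥ V_ov = 2.27 V, the device is in saturation.
I_D = ½ k_p V_ov² = 0.5 × 3.2 × 2.27² = 8.24 mA.

Saturation; I_D = 8.24 mA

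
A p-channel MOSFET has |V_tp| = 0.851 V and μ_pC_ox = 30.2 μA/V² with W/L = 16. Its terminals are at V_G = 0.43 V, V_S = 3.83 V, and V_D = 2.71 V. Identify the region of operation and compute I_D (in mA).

Triode; I_D = 1.08 mA

V_SG = V_S − V_G = 3.83 − 0.43 = 3.4 V; V_SD = V_S − V_D = 3.83 − 2.71 = 1.12 V.
k_p = μ_pC_ox · (W/L) = 0.4832 mA/V².
V_ov = V_SG − |V_tp| = 3.4 − 0.851 = 2.55 V.
Since V_SD = 1.12 V < V_ov = 2.55 V, the device is in the triode region.
I_D = k_p [V_ov · V_SD − ½ V_SD²] = 0.4832 × [2.55 × 1.12 − 0.5 × 1.12²] = 1.08 mA.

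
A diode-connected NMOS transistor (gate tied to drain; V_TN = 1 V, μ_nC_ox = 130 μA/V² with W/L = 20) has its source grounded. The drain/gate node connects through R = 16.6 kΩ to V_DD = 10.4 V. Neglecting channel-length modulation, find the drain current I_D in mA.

With gate tied to drain, V_GS = V_DS ≥ V_GS − V_TN, so the device is in saturation.
k_n = μ_nC_ox · (W/L) = 2.6 mA/V².
KCL at the drain: ½ k_n (V_GS − V_TN)² = (V_DD − V_GS)/R.
Let x = V_GS − 1. Then 21.6 x² + x − 9.4 = 0, giving x = 0.637 V (positive root), so V_GS = 1.64 V.
I_D = (V_DD − V_GS)/R = (10.4 − 1.64) / 16.6 = 0.528 mA.

I_D = 0.528 mA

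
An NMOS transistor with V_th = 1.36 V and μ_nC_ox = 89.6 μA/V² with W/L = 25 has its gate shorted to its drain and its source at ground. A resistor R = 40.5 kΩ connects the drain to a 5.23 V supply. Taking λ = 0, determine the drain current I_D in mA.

I_D = 0.0886 mA

With gate tied to drain, V_GS = V_DS ≥ V_GS − V_th, so the device is in saturation.
k_n = μ_nC_ox · (W/L) = 2.24 mA/V².
KCL at the drain: ½ k_n (V_GS − V_th)² = (V_DD − V_GS)/R.
Let x = V_GS − 1.36. Then 45.4 x² + x − 3.87 = 0, giving x = 0.281 V (positive root), so V_GS = 1.64 V.
I_D = (V_DD − V_GS)/R = (5.23 − 1.64) / 40.5 = 0.0886 mA.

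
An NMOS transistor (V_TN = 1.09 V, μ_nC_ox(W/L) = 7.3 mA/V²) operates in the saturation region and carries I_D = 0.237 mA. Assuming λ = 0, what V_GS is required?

In saturation I_D = ½ k_n (V_GS − V_TN)², so V_GS − V_TN = √(2 I_D / k_n) = √(2 × 0.237 / 7.3) = 0.255 V.
V_GS = 1.09 + 0.255 = 1.34 V.

V_GS = 1.34 V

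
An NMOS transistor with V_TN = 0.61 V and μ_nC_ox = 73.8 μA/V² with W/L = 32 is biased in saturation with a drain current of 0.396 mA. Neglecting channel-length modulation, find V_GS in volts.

V_GS = 1.19 V

k_n = μ_nC_ox · (W/L) = 2.362 mA/V².
In saturation I_D = ½ k_n (V_GS − V_TN)², so V_GS − V_TN = √(2 I_D / k_n) = √(2 × 0.396 / 2.362) = 0.579 V.
V_GS = 0.61 + 0.579 = 1.19 V.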